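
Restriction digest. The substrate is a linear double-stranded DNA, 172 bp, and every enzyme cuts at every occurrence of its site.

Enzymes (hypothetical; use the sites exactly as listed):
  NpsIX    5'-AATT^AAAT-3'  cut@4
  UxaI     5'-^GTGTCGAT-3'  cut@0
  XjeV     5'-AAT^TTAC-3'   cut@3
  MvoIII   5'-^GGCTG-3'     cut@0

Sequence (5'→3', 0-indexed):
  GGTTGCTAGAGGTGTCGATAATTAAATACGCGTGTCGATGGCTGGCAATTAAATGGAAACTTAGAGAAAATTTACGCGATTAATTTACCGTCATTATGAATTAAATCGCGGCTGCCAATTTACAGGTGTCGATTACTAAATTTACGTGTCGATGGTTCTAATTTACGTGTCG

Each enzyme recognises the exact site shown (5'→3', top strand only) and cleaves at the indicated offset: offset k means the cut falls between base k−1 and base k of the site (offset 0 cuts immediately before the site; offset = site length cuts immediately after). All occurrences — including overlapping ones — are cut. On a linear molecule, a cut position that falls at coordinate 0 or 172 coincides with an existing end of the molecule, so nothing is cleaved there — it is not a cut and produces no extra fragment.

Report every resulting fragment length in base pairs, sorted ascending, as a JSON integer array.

[4,6,7,8,8,10,10,11,11,12,13,16,17,18,21]

Per-enzyme occurrences:
  NpsIX AATTAAAT/4: at [19, 46, 98] ⇒ [23, 50, 102]
  UxaI GTGTCGAT/0: at [11, 31, 125, 145] ⇒ [11, 31, 125, 145]
  XjeV AATTTAC/3: at [68, 81, 116, 138, 159] ⇒ [71, 84, 119, 141, 162]
  MvoIII GGCTG/0: at [39, 109] ⇒ [39, 109]

All cut coordinates (distinct, sorted): [11, 23, 31, 39, 50, 71, 84, 102, 109, 119, 125, 141, 145, 162]

Fragments:
  [0,11): 11 bp
  [11,23): 12 bp
  [23,31): 8 bp
  [31,39): 8 bp
  [39,50): 11 bp
  [50,71): 21 bp
  [71,84): 13 bp
  [84,102): 18 bp
  [102,109): 7 bp
  [109,119): 10 bp
  [119,125): 6 bp
  [125,141): 16 bp
  [141,145): 4 bp
  [145,162): 17 bp
  [162,172): 10 bp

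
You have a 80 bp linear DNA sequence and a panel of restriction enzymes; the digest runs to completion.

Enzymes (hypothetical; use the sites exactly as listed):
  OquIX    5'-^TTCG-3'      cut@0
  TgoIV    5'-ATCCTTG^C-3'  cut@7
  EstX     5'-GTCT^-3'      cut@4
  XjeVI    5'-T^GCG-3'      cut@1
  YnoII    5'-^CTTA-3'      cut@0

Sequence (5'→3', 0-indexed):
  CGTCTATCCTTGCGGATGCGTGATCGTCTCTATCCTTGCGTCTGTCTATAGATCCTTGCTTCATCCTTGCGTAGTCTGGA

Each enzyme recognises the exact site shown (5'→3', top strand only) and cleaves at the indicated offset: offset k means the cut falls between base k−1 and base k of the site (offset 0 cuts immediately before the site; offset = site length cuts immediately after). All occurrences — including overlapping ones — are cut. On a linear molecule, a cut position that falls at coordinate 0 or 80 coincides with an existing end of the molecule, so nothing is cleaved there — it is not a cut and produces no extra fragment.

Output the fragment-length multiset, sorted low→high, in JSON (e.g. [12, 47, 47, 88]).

Per-enzyme occurrences:
  OquIX (TTCG, off=0): no sites
  TgoIV ATCCTTGC/7: at [5, 31, 51, 62] ⇒ [12, 38, 58, 69]
  EstX GTCT/4: at [1, 25, 39, 43, 73] ⇒ [5, 29, 43, 47, 77]
  XjeVI TGCG/1: at [10, 16, 36, 67] ⇒ [11, 17, 37, 68]
  YnoII (CTTA, off=0): no sites

Pooled cuts: [5, 11, 12, 17, 29, 37, 38, 43, 47, 58, 68, 69, 77]

Fragments:
  [0,5): 5 bp
  [5,11): 6 bp
  [11,12): 1 bp
  [12,17): 5 bp
  [17,29): 12 bp
  [29,37): 8 bp
  [37,38): 1 bp
  [38,43): 5 bp
  [43,47): 4 bp
  [47,58): 11 bp
  [58,68): 10 bp
  [68,69): 1 bp
  [69,77): 8 bp
  [77,80): 3 bp

[1,1,1,3,4,5,5,5,6,8,8,10,11,12]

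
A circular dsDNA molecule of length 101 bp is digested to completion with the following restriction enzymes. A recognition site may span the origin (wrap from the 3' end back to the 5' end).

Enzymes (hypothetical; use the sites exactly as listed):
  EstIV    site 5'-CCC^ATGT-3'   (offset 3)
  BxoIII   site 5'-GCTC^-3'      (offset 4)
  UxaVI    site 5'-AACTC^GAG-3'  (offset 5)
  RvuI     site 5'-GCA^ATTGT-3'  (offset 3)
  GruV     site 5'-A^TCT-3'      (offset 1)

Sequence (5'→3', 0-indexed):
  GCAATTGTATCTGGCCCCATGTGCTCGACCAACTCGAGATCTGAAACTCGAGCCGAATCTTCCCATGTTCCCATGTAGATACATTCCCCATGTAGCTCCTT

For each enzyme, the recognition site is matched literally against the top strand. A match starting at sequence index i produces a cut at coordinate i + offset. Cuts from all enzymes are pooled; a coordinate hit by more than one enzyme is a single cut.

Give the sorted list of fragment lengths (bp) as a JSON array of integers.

[4,6,6,7,8,8,8,9,9,9,10,17]

Site scan:
  EstIV (CCCATGT, off=3): starts [15, 61, 69, 86] → cuts [18, 64, 72, 89]
  BxoIII (GCTC, off=4): starts [22, 94] → cuts [26, 98]
  UxaVI (AACTCGAG, off=5): starts [30, 44] → cuts [35, 49]
  RvuI (GCAATTGT, off=3): starts [0] → cuts [3]
  GruV (ATCT, off=1): starts [8, 38, 56] → cuts [9, 39, 57]

Pooled cuts: [3, 9, 18, 26, 35, 39, 49, 57, 64, 72, 89, 98]

Fragment lengths:
  3→9: 6 bp
  9→18: 9 bp
  18→26: 8 bp
  26→35: 9 bp
  35→39: 4 bp
  39→49: 10 bp
  49→57: 8 bp
  57→64: 7 bp
  64→72: 8 bp
  72→89: 17 bp
  89→98: 9 bp
  98→3 (wrap): 101-98+3 = 6 bp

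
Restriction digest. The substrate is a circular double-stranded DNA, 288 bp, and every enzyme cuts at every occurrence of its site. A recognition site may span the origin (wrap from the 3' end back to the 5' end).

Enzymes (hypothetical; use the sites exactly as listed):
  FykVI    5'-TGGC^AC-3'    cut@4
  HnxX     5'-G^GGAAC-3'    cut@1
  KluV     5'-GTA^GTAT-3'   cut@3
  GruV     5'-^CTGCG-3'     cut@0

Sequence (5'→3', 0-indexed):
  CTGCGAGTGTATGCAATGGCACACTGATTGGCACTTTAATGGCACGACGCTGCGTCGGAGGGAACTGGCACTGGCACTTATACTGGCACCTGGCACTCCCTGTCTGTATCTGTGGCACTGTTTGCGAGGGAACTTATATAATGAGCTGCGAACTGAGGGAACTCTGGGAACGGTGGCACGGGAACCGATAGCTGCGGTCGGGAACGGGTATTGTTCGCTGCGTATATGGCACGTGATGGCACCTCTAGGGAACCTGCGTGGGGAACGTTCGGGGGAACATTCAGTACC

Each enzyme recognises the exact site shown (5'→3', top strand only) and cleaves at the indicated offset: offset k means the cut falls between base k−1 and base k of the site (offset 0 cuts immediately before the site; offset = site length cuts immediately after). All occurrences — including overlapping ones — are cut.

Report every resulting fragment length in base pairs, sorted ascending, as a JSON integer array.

Per-enzyme occurrences:
  FykVI TGGCAC/4: at [16, 28, 39, 65, 71, 83, 90, 112, 173, 226, 236] ⇒ [20, 32, 43, 69, 75, 87, 94, 116, 177, 230, 240]
  HnxX GGGAAC/1: at [59, 127, 156, 165, 179, 199, 247, 260, 272] ⇒ [60, 128, 157, 166, 180, 200, 248, 261, 273]
  KluV (GTAGTAT, off=3): no sites
  GruV CTGCG/0: at [0, 49, 145, 191, 217, 253] ⇒ [0, 49, 145, 191, 217, 253]

All cut coordinates (distinct, sorted): [0, 20, 32, 43, 49, 60, 69, 75, 87, 94, 116, 128, 145, 157, 166, 177, 180, 191, 200, 217, 230, 240, 248, 253, 261, 273]

Fragment lengths:
  0→20: 20 bp
  20→32: 12 bp
  32→43: 11 bp
  43→49: 6 bp
  49→60: 11 bp
  60→69: 9 bp
  69→75: 6 bp
  75→87: 12 bp
  87→94: 7 bp
  94→116: 22 bp
  116→128: 12 bp
  128→145: 17 bp
  145→157: 12 bp
  157→166: 9 bp
  166→177: 11 bp
  177→180: 3 bp
  180→191: 11 bp
  191→200: 9 bp
  200→217: 17 bp
  217→230: 13 bp
  230→240: 10 bp
  240→248: 8 bp
  248→253: 5 bp
  253→261: 8 bp
  261→273: 12 bp
  273→0 (wrap): 288-273+0 = 15 bp

[3,5,6,6,7,8,8,9,9,9,10,11,11,11,11,12,12,12,12,12,13,15,17,17,20,22]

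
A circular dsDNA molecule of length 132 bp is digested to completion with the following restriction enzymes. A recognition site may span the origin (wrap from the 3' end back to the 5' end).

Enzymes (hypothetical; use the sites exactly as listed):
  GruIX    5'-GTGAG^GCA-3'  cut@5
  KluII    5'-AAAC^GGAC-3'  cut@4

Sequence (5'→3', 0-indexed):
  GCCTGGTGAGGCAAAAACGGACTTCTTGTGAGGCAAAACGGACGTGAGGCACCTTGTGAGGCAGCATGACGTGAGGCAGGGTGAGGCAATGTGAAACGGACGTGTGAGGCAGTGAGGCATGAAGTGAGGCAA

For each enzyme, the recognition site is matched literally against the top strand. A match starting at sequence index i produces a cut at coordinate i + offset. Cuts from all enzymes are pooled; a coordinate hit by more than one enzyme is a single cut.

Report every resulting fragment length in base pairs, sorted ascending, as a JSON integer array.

[7,8,8,9,10,11,12,12,12,14,14,15]

Site scan:
  GruIX GTGAGGCA/5: at [5, 27, 43, 55, 70, 80, 103, 111, 123] ⇒ [10, 32, 48, 60, 75, 85, 108, 116, 128]
  KluII AAACGGAC/4: at [14, 35, 93] ⇒ [18, 39, 97]

All cut coordinates (distinct, sorted): [10, 18, 32, 39, 48, 60, 75, 85, 97, 108, 116, 128]

Fragments:
  10→18: 8 bp
  18→32: 14 bp
  32→39: 7 bp
  39→48: 9 bp
  48→60: 12 bp
  60→75: 15 bp
  75→85: 10 bp
  85→97: 12 bp
  97→108: 11 bp
  108→116: 8 bp
  116→128: 12 bp
  128→10 (wrap): 132-128+10 = 14 bp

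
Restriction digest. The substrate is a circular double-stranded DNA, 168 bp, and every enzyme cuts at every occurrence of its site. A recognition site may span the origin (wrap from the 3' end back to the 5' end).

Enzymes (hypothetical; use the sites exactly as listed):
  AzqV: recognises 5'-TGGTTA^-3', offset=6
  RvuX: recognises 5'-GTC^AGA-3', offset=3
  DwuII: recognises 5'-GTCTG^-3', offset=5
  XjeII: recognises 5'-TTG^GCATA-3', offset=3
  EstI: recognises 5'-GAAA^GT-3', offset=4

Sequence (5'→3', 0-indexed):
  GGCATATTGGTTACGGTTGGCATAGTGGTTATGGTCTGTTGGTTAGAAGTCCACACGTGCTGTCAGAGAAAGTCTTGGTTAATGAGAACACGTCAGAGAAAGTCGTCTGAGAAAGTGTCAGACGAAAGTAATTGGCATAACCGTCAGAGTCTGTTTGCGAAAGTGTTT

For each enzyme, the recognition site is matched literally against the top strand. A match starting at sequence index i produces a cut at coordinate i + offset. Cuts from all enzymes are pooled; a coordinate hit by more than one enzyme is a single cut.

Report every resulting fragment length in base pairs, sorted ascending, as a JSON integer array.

Site scan:
  AzqV TGGTTA/6: at [7, 25, 39, 75] ⇒ [13, 31, 45, 81]
  RvuX GTCAGA/3: at [61, 91, 116, 142] ⇒ [64, 94, 119, 145]
  DwuII GTCTG/5: at [33, 104, 148] ⇒ [38, 109, 153]
  XjeII TTGGCATA/3: at [16, 131, 166] ⇒ [1, 19, 134]
  EstI GAAAGT/4: at [67, 97, 110, 123, 158] ⇒ [71, 101, 114, 127, 162]

Pooled cuts: [1, 13, 19, 31, 38, 45, 64, 71, 81, 94, 101, 109, 114, 119, 127, 134, 145, 153, 162]

Fragment lengths:
  1→13: 12 bp
  13→19: 6 bp
  19→31: 12 bp
  31→38: 7 bp
  38→45: 7 bp
  45→64: 19 bp
  64→71: 7 bp
  71→81: 10 bp
  81→94: 13 bp
  94→101: 7 bp
  101→109: 8 bp
  109→114: 5 bp
  114→119: 5 bp
  119→127: 8 bp
  127→134: 7 bp
  134→145: 11 bp
  145→153: 8 bp
  153→162: 9 bp
  162→1 (wrap): 168-162+1 = 7 bp

[5,5,6,7,7,7,7,7,7,8,8,8,9,10,11,12,12,13,19]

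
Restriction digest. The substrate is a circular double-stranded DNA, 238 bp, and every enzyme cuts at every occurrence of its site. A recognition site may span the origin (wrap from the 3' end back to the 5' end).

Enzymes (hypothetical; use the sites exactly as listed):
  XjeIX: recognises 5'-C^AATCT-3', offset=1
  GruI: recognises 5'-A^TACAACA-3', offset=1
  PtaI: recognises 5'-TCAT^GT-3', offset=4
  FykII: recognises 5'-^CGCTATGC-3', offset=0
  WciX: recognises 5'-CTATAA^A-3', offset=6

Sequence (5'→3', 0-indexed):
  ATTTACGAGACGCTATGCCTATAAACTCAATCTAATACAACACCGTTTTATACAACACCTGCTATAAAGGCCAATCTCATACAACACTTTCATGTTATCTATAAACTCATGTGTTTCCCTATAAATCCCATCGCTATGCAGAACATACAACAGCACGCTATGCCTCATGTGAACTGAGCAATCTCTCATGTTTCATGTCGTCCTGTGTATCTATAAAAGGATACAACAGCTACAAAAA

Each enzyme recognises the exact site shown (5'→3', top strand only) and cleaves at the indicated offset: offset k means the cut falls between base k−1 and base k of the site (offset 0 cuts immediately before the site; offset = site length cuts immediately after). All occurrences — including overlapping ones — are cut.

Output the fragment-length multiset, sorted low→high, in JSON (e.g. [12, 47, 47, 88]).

Per-enzyme occurrences:
  XjeIX (CAATCT, off=1): starts [27, 71, 178] → cuts [28, 72, 179]
  GruI (ATACAACA, off=1): starts [34, 49, 78, 144, 220] → cuts [35, 50, 79, 145, 221]
  PtaI (TCATGT, off=4): starts [89, 106, 164, 185, 192] → cuts [93, 110, 168, 189, 196]
  FykII (CGCTATGC, off=0): starts [10, 131, 155] → cuts [10, 131, 155]
  WciX (CTATAAA, off=6): starts [18, 61, 98, 118, 210] → cuts [24, 67, 104, 124, 216]

Pooled cuts: [10, 24, 28, 35, 50, 67, 72, 79, 93, 104, 110, 124, 131, 145, 155, 168, 179, 189, 196, 216, 221]

Fragment lengths:
  10→24: 14 bp
  24→28: 4 bp
  28→35: 7 bp
  35→50: 15 bp
  50→67: 17 bp
  67→72: 5 bp
  72→79: 7 bp
  79→93: 14 bp
  93→104: 11 bp
  104→110: 6 bp
  110→124: 14 bp
  124→131: 7 bp
  131→145: 14 bp
  145→155: 10 bp
  155→168: 13 bp
  168→179: 11 bp
  179→189: 10 bp
  189→196: 7 bp
  196→216: 20 bp
  216→221: 5 bp
  221→10 (wrap): 238-221+10 = 27 bp

[4,5,5,6,7,7,7,7,10,10,11,11,13,14,14,14,14,15,17,20,27]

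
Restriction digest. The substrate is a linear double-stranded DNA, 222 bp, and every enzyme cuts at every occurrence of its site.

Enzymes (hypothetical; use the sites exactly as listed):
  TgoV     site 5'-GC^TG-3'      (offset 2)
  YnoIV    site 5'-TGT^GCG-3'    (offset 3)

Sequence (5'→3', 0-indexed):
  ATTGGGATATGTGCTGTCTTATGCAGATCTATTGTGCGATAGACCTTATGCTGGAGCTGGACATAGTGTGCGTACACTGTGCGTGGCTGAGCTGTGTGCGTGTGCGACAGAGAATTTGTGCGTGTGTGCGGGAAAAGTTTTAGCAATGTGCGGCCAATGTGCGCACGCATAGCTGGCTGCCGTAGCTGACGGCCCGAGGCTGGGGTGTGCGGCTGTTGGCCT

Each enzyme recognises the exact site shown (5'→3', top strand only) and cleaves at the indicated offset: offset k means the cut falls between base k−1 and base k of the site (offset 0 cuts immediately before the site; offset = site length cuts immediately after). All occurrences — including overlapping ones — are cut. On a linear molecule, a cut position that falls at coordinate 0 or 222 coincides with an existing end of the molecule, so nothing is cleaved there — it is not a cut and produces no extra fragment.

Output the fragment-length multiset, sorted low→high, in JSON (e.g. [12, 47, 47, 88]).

Site scan:
  TgoV GCTG/2: at [12, 49, 55, 85, 90, 171, 175, 184, 198, 211] ⇒ [14, 51, 57, 87, 92, 173, 177, 186, 200, 213]
  YnoIV TGTGCG/3: at [32, 66, 77, 94, 100, 116, 124, 146, 157, 205] ⇒ [35, 69, 80, 97, 103, 119, 127, 149, 160, 208]

Pooled cuts: [14, 35, 51, 57, 69, 80, 87, 92, 97, 103, 119, 127, 149, 160, 173, 177, 186, 200, 208, 213]

Fragment lengths:
  [0,14): 14 bp
  [14,35): 21 bp
  [35,51): 16 bp
  [51,57): 6 bp
  [57,69): 12 bp
  [69,80): 11 bp
  [80,87): 7 bp
  [87,92): 5 bp
  [92,97): 5 bp
  [97,103): 6 bp
  [103,119): 16 bp
  [119,127): 8 bp
  [127,149): 22 bp
  [149,160): 11 bp
  [160,173): 13 bp
  [173,177): 4 bp
  [177,186): 9 bp
  [186,200): 14 bp
  [200,208): 8 bp
  [208,213): 5 bp
  [213,222): 9 bp

[4,5,5,5,6,6,7,8,8,9,9,11,11,12,13,14,14,16,16,21,22]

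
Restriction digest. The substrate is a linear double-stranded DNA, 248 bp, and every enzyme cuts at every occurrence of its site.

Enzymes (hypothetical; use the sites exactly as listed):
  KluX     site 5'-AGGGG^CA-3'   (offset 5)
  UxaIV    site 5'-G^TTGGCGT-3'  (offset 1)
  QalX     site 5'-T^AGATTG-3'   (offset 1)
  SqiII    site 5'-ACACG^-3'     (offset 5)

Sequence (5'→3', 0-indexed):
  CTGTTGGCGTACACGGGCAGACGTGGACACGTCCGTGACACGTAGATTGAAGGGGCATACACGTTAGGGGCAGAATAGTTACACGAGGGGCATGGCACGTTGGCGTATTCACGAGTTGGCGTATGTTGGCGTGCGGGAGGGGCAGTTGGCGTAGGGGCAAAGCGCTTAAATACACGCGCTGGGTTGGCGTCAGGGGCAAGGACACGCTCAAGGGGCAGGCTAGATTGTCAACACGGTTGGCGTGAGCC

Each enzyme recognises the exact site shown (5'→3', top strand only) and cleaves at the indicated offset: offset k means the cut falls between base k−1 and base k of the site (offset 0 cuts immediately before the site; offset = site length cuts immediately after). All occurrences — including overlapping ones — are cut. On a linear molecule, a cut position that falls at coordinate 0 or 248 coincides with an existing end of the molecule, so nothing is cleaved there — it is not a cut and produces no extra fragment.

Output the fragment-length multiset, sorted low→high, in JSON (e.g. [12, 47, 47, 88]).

[1,1,3,3,5,6,7,7,8,9,9,10,10,11,12,12,12,12,13,14,15,16,16,17,19]

Scan for sites:
  KluX (AGGGGCA, off=5): starts [50, 65, 85, 137, 152, 191, 210] → cuts [55, 70, 90, 142, 157, 196, 215]
  UxaIV (GTTGGCGT, off=1): starts [2, 98, 114, 124, 144, 182, 235] → cuts [3, 99, 115, 125, 145, 183, 236]
  QalX (TAGATTG, off=1): starts [42, 220] → cuts [43, 221]
  SqiII (ACACG, off=5): starts [10, 26, 37, 58, 80, 171, 201, 230] → cuts [15, 31, 42, 63, 85, 176, 206, 235]

Pooled cuts: [3, 15, 31, 42, 43, 55, 63, 70, 85, 90, 99, 115, 125, 142, 145, 157, 176, 183, 196, 206, 215, 221, 235, 236]

Fragments:
  [0,3): 3 bp
  [3,15): 12 bp
  [15,31): 16 bp
  [31,42): 11 bp
  [42,43): 1 bp
  [43,55): 12 bp
  [55,63): 8 bp
  [63,70): 7 bp
  [70,85): 15 bp
  [85,90): 5 bp
  [90,99): 9 bp
  [99,115): 16 bp
  [115,125): 10 bp
  [125,142): 17 bp
  [142,145): 3 bp
  [145,157): 12 bp
  [157,176): 19 bp
  [176,183): 7 bp
  [183,196): 13 bp
  [196,206): 10 bp
  [206,215): 9 bp
  [215,221): 6 bp
  [221,235): 14 bp
  [235,236): 1 bp
  [236,248): 12 bp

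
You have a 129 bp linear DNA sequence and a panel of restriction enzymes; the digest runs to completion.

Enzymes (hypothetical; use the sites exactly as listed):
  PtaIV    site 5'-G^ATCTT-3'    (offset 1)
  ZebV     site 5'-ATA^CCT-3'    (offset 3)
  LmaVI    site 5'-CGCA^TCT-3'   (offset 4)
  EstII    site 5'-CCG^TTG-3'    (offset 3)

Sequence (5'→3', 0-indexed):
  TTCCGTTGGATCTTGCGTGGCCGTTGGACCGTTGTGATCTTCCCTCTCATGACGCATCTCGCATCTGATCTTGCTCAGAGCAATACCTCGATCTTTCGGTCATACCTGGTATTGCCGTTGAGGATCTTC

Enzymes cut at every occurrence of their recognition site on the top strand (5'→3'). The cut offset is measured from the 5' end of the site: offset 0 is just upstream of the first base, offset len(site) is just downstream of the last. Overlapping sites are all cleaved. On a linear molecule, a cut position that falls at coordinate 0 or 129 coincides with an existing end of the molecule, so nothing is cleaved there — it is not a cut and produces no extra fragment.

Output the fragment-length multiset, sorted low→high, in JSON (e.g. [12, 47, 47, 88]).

[4,4,5,5,5,6,6,7,8,13,14,14,18,20]

Site scan:
  PtaIV GATCTT/1: at [8, 35, 66, 89, 122] ⇒ [9, 36, 67, 90, 123]
  ZebV ATACCT/3: at [82, 101] ⇒ [85, 104]
  LmaVI CGCATCT/4: at [52, 59] ⇒ [56, 63]
  EstII CCGTTG/3: at [2, 20, 28, 114] ⇒ [5, 23, 31, 117]

Pooled cuts: [5, 9, 23, 31, 36, 56, 63, 67, 85, 90, 104, 117, 123]

Fragment lengths:
  [0,5): 5 bp
  [5,9): 4 bp
  [9,23): 14 bp
  [23,31): 8 bp
  [31,36): 5 bp
  [36,56): 20 bp
  [56,63): 7 bp
  [63,67): 4 bp
  [67,85): 18 bp
  [85,90): 5 bp
  [90,104): 14 bp
  [104,117): 13 bp
  [117,123): 6 bp
  [123,129): 6 bp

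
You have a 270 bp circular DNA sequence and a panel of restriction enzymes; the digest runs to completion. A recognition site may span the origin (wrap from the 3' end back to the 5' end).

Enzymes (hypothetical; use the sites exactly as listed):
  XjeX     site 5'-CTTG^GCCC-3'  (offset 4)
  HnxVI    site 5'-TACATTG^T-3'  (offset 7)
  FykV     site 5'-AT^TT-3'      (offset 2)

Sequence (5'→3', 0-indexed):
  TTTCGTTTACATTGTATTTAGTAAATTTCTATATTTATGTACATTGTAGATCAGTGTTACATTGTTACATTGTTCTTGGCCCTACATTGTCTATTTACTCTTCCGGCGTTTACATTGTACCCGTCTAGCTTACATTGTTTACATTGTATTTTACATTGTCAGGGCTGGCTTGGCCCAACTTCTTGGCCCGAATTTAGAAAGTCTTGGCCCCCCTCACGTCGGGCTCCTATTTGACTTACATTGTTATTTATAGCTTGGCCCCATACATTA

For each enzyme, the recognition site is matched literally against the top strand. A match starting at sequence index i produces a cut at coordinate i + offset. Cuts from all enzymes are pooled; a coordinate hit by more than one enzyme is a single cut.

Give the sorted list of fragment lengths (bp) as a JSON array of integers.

[3,3,4,5,6,8,8,8,9,9,9,10,11,12,13,13,13,13,14,14,18,20,23,24]

Per-enzyme occurrences:
  XjeX CTTGGCCC/4: at [74, 168, 181, 202, 253] ⇒ [78, 172, 185, 206, 257]
  HnxVI TACATTGT/7: at [7, 39, 57, 65, 82, 110, 130, 139, 151, 236] ⇒ [14, 46, 64, 72, 89, 117, 137, 146, 158, 243]
  FykV ATTT/2: at [15, 24, 32, 92, 147, 191, 228, 245, 269] ⇒ [1, 17, 26, 34, 94, 149, 193, 230, 247]

Pooled cuts: [1, 14, 17, 26, 34, 46, 64, 72, 78, 89, 94, 117, 137, 146, 149, 158, 172, 185, 193, 206, 230, 243, 247, 257]

Fragments:
  1→14: 13 bp
  14→17: 3 bp
  17→26: 9 bp
  26→34: 8 bp
  34→46: 12 bp
  46→64: 18 bp
  64→72: 8 bp
  72→78: 6 bp
  78→89: 11 bp
  89→94: 5 bp
  94→117: 23 bp
  117→137: 20 bp
  137→146: 9 bp
  146→149: 3 bp
  149→158: 9 bp
  158→172: 14 bp
  172→185: 13 bp
  185→193: 8 bp
  193→206: 13 bp
  206→230: 24 bp
  230→243: 13 bp
  243→247: 4 bp
  247→257: 10 bp
  257→1 (wrap): 270-257+1 = 14 bp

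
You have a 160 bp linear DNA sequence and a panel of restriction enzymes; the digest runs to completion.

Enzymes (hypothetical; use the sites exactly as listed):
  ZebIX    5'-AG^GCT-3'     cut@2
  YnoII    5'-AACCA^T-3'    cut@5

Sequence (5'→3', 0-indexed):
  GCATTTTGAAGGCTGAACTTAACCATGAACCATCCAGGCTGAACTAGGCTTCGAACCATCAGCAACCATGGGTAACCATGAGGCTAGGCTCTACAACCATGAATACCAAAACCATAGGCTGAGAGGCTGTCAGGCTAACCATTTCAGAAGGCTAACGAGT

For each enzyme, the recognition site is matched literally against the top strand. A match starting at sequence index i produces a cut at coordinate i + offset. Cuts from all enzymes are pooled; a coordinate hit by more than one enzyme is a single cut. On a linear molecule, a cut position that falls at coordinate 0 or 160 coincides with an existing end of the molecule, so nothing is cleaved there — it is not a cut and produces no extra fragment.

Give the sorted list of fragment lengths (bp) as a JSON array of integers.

Scan for sites:
  ZebIX (AGGCT, off=2): starts [9, 35, 45, 80, 85, 115, 123, 131, 148] → cuts [11, 37, 47, 82, 87, 117, 125, 133, 150]
  YnoII (AACCAT, off=5): starts [20, 27, 53, 63, 73, 94, 109, 136] → cuts [25, 32, 58, 68, 78, 99, 114, 141]

All cut coordinates (distinct, sorted): [11, 25, 32, 37, 47, 58, 68, 78, 82, 87, 99, 114, 117, 125, 133, 141, 150]

Fragment lengths:
  [0,11): 11 bp
  [11,25): 14 bp
  [25,32): 7 bp
  [32,37): 5 bp
  [37,47): 10 bp
  [47,58): 11 bp
  [58,68): 10 bp
  [68,78): 10 bp
  [78,82): 4 bp
  [82,87): 5 bp
  [87,99): 12 bp
  [99,114): 15 bp
  [114,117): 3 bp
  [117,125): 8 bp
  [125,133): 8 bp
  [133,141): 8 bp
  [141,150): 9 bp
  [150,160): 10 bp

[3,4,5,5,7,8,8,8,9,10,10,10,10,11,11,12,14,15]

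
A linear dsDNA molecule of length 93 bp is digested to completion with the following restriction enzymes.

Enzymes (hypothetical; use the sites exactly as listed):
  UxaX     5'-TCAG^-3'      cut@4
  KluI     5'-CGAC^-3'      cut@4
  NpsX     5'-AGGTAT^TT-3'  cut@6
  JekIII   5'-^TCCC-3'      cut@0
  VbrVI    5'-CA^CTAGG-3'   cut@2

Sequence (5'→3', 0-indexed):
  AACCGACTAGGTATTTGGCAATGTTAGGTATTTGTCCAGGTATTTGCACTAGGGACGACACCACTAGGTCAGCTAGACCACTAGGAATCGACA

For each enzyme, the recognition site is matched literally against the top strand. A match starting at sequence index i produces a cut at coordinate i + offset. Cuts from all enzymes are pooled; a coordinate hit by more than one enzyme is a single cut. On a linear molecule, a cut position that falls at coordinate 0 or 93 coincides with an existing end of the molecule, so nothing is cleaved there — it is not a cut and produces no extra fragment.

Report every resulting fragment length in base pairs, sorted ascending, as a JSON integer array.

Per-enzyme occurrences:
  UxaX TCAG/4: at [68] ⇒ [72]
  KluI CGAC/4: at [3, 55, 88] ⇒ [7, 59, 92]
  NpsX AGGTATTT/6: at [8, 25, 37] ⇒ [14, 31, 43]
  JekIII (TCCC, off=0): no sites
  VbrVI CACTAGG/2: at [46, 61, 78] ⇒ [48, 63, 80]

All cut coordinates (distinct, sorted): [7, 14, 31, 43, 48, 59, 63, 72, 80, 92]

Fragment lengths:
  [0,7): 7 bp
  [7,14): 7 bp
  [14,31): 17 bp
  [31,43): 12 bp
  [43,48): 5 bp
  [48,59): 11 bp
  [59,63): 4 bp
  [63,72): 9 bp
  [72,80): 8 bp
  [80,92): 12 bp
  [92,93): 1 bp

[1,4,5,7,7,8,9,11,12,12,17]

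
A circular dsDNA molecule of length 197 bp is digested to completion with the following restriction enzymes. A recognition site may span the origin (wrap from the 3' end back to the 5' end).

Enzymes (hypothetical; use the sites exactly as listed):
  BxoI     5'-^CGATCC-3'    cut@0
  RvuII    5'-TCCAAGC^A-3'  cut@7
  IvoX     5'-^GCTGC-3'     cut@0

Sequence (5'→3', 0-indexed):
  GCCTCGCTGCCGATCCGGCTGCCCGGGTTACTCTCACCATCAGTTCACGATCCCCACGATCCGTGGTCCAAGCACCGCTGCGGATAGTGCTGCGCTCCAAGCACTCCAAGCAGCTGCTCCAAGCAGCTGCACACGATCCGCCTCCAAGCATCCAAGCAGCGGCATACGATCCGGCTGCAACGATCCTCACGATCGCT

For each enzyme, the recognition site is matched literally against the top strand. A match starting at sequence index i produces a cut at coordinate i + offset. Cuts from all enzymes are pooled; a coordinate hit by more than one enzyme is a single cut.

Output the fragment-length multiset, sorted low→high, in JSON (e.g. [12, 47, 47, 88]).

Per-enzyme occurrences:
  BxoI (CGATCC, off=0): starts [10, 47, 56, 133, 166, 180] → cuts [10, 47, 56, 133, 166, 180]
  RvuII (TCCAAGCA, off=7): starts [66, 95, 104, 117, 142, 150] → cuts [73, 102, 111, 124, 149, 157]
  IvoX (GCTGC, off=0): starts [5, 17, 76, 88, 112, 125, 173, 194] → cuts [5, 17, 76, 88, 112, 125, 173, 194]

Pooled cuts: [5, 10, 17, 47, 56, 73, 76, 88, 102, 111, 112, 124, 125, 133, 149, 157, 166, 173, 180, 194]

Fragment lengths:
  5→10: 5 bp
  10→17: 7 bp
  17→47: 30 bp
  47→56: 9 bp
  56→73: 17 bp
  73→76: 3 bp
  76→88: 12 bp
  88→102: 14 bp
  102→111: 9 bp
  111→112: 1 bp
  112→124: 12 bp
  124→125: 1 bp
  125→133: 8 bp
  133→149: 16 bp
  149→157: 8 bp
  157→166: 9 bp
  166→173: 7 bp
  173→180: 7 bp
  180→194: 14 bp
  194→5 (wrap): 197-194+5 = 8 bp

[1,1,3,5,7,7,7,8,8,8,9,9,9,12,12,14,14,16,17,30]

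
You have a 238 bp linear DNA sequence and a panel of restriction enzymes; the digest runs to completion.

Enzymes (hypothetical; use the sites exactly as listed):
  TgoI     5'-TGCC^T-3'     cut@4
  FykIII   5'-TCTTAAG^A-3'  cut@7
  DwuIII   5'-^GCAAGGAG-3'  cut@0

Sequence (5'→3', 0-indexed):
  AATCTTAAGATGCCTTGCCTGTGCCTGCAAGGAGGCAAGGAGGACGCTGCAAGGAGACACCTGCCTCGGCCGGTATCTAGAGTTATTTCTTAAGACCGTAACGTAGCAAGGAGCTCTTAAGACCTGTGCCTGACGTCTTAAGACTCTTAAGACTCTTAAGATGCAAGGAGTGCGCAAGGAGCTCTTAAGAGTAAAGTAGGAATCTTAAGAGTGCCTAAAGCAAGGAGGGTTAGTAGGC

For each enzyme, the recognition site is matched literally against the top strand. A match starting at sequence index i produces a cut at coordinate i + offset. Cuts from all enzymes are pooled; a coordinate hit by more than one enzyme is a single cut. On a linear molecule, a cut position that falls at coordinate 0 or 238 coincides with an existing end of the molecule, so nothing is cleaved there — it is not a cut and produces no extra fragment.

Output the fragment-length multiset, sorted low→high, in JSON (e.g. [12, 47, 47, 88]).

Scan for sites:
  TgoI TGCCT/4: at [10, 15, 21, 61, 126, 211] ⇒ [14, 19, 25, 65, 130, 215]
  FykIII TCTTAAGA/7: at [2, 87, 114, 135, 144, 153, 182, 202] ⇒ [9, 94, 121, 142, 151, 160, 189, 209]
  DwuIII GCAAGGAG/0: at [26, 34, 48, 105, 162, 173, 219] ⇒ [26, 34, 48, 105, 162, 173, 219]

All cut coordinates (distinct, sorted): [9, 14, 19, 25, 26, 34, 48, 65, 94, 105, 121, 130, 142, 151, 160, 162, 173, 189, 209, 215, 219]

Fragment lengths:
  [0,9): 9 bp
  [9,14): 5 bp
  [14,19): 5 bp
  [19,25): 6 bp
  [25,26): 1 bp
  [26,34): 8 bp
  [34,48): 14 bp
  [48,65): 17 bp
  [65,94): 29 bp
  [94,105): 11 bp
  [105,121): 16 bp
  [121,130): 9 bp
  [130,142): 12 bp
  [142,151): 9 bp
  [151,160): 9 bp
  [160,162): 2 bp
  [162,173): 11 bp
  [173,189): 16 bp
  [189,209): 20 bp
  [209,215): 6 bp
  [215,219): 4 bp
  [219,238): 19 bp

[1,2,4,5,5,6,6,8,9,9,9,9,11,11,12,14,16,16,17,19,20,29]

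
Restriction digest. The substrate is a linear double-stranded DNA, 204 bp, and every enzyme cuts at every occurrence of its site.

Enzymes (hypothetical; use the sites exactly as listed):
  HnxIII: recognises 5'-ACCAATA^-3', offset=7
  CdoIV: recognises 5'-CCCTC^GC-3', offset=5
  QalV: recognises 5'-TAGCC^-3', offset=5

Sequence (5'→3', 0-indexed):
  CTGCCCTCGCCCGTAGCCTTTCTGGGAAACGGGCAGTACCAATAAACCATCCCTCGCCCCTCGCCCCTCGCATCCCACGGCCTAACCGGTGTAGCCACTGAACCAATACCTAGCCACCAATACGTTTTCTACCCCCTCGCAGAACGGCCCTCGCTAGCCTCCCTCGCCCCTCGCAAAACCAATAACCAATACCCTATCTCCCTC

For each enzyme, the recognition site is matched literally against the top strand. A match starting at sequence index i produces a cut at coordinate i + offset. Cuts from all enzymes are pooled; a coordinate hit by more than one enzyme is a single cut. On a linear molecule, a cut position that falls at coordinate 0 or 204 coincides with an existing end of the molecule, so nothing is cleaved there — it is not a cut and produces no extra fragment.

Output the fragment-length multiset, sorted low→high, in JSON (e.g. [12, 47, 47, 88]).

[6,7,7,7,7,7,7,7,8,10,11,12,12,13,14,16,26,27]

Scan for sites:
  HnxIII (ACCAATA, off=7): starts [37, 101, 115, 177, 184] → cuts [44, 108, 122, 184, 191]
  CdoIV (CCCTCGC, off=5): starts [3, 50, 57, 64, 133, 147, 160, 167] → cuts [8, 55, 62, 69, 138, 152, 165, 172]
  QalV (TAGCC, off=5): starts [13, 91, 110, 154] → cuts [18, 96, 115, 159]

All cut coordinates (distinct, sorted): [8, 18, 44, 55, 62, 69, 96, 108, 115, 122, 138, 152, 159, 165, 172, 184, 191]

Fragments:
  [0,8): 8 bp
  [8,18): 10 bp
  [18,44): 26 bp
  [44,55): 11 bp
  [55,62): 7 bp
  [62,69): 7 bp
  [69,96): 27 bp
  [96,108): 12 bp
  [108,115): 7 bp
  [115,122): 7 bp
  [122,138): 16 bp
  [138,152): 14 bp
  [152,159): 7 bp
  [159,165): 6 bp
  [165,172): 7 bp
  [172,184): 12 bp
  [184,191): 7 bp
  [191,204): 13 bp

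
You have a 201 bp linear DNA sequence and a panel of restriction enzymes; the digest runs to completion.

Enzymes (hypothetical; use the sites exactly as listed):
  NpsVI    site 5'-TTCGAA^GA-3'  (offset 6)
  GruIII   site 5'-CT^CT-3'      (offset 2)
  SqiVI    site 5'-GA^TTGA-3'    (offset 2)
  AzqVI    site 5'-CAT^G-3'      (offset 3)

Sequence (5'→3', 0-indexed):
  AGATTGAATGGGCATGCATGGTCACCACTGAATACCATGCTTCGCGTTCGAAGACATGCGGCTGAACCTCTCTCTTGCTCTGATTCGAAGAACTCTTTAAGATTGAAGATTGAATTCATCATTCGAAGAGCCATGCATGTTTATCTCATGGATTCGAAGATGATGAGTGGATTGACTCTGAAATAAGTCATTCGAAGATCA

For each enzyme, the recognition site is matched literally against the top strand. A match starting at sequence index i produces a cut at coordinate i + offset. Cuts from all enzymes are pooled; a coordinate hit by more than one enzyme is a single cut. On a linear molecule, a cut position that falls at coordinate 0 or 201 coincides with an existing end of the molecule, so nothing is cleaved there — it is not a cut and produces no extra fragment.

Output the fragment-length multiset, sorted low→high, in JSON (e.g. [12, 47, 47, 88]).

[2,2,3,4,4,5,5,5,6,6,7,7,8,9,10,11,12,12,13,14,18,19,19]

Scan for sites:
  NpsVI (TTCGAAGA, off=6): starts [46, 83, 121, 152, 190] → cuts [52, 89, 127, 158, 196]
  GruIII (CTCT, off=2): starts [67, 69, 71, 77, 92, 175] → cuts [69, 71, 73, 79, 94, 177]
  SqiVI (GATTGA, off=2): starts [1, 100, 107, 169] → cuts [3, 102, 109, 171]
  AzqVI (CATG, off=3): starts [12, 16, 35, 54, 131, 135, 146] → cuts [15, 19, 38, 57, 134, 138, 149]

Pooled cuts: [3, 15, 19, 38, 52, 57, 69, 71, 73, 79, 89, 94, 102, 109, 127, 134, 138, 149, 158, 171, 177, 196]

Fragments:
  [0,3): 3 bp
  [3,15): 12 bp
  [15,19): 4 bp
  [19,38): 19 bp
  [38,52): 14 bp
  [52,57): 5 bp
  [57,69): 12 bp
  [69,71): 2 bp
  [71,73): 2 bp
  [73,79): 6 bp
  [79,89): 10 bp
  [89,94): 5 bp
  [94,102): 8 bp
  [102,109): 7 bp
  [109,127): 18 bp
  [127,134): 7 bp
  [134,138): 4 bp
  [138,149): 11 bp
  [149,158): 9 bp
  [158,171): 13 bp
  [171,177): 6 bp
  [177,196): 19 bp
  [196,201): 5 bp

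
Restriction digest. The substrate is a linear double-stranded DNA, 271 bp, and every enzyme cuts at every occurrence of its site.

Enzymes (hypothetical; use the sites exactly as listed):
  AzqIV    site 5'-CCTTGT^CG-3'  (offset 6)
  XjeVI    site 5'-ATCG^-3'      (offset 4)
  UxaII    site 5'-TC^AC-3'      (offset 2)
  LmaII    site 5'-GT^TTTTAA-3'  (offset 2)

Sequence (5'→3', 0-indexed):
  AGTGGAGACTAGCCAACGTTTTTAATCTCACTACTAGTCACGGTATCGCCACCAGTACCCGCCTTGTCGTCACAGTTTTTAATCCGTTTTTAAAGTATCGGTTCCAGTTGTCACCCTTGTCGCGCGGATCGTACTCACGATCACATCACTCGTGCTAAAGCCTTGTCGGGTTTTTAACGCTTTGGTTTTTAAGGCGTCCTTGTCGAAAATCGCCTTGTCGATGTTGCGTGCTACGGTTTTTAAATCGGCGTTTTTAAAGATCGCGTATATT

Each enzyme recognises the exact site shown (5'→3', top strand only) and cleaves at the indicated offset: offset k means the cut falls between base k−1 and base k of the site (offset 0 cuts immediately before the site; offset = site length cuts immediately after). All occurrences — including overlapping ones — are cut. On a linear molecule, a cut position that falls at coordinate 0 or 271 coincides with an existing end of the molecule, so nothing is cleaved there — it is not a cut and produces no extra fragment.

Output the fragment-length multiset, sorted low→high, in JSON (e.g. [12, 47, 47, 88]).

[4,4,5,5,5,5,6,6,8,8,9,9,10,10,10,11,11,12,12,13,15,17,19,19,19,19]

Scan for sites:
  AzqIV CCTTGTCG/6: at [61, 114, 160, 197, 212] ⇒ [67, 120, 166, 203, 218]
  XjeVI ATCG/4: at [44, 96, 127, 208, 243, 259] ⇒ [48, 100, 131, 212, 247, 263]
  UxaII TCAC/2: at [27, 37, 69, 110, 134, 140, 145] ⇒ [29, 39, 71, 112, 136, 142, 147]
  LmaII GTTTTTAA/2: at [17, 74, 85, 169, 184, 235, 249] ⇒ [19, 76, 87, 171, 186, 237, 251]

Pooled cuts: [19, 29, 39, 48, 67, 71, 76, 87, 100, 112, 120, 131, 136, 142, 147, 166, 171, 186, 203, 212, 218, 237, 247, 251, 263]

Fragments:
  [0,19): 19 bp
  [19,29): 10 bp
  [29,39): 10 bp
  [39,48): 9 bp
  [48,67): 19 bp
  [67,71): 4 bp
  [71,76): 5 bp
  [76,87): 11 bp
  [87,100): 13 bp
  [100,112): 12 bp
  [112,120): 8 bp
  [120,131): 11 bp
  [131,136): 5 bp
  [136,142): 6 bp
  [142,147): 5 bp
  [147,166): 19 bp
  [166,171): 5 bp
  [171,186): 15 bp
  [186,203): 17 bp
  [203,212): 9 bp
  [212,218): 6 bp
  [218,237): 19 bp
  [237,247): 10 bp
  [247,251): 4 bp
  [251,263): 12 bp
  [263,271): 8 bp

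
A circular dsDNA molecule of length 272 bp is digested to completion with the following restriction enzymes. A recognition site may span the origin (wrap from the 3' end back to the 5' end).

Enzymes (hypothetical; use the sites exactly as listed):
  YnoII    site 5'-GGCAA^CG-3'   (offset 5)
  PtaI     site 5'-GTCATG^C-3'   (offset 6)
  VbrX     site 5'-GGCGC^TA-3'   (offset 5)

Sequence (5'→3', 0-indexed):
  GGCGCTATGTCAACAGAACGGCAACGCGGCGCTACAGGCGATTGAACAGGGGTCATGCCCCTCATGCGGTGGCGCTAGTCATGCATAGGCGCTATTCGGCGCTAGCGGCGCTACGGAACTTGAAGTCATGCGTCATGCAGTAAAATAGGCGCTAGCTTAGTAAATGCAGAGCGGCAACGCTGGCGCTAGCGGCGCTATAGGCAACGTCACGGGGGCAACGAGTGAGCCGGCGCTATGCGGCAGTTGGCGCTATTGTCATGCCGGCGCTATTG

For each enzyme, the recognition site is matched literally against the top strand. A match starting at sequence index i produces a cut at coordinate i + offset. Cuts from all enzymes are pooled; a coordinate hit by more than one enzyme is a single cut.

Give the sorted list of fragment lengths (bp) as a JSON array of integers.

[7,7,8,8,9,9,9,9,9,10,10,10,14,15,15,17,18,19,19,25,25]

Site scan:
  YnoII (GGCAACG, off=5): starts [19, 172, 199, 213] → cuts [24, 177, 204, 218]
  PtaI (GTCATGC, off=6): starts [51, 77, 124, 131, 254] → cuts [57, 83, 130, 137, 260]
  VbrX (GGCGCTA, off=5): starts [0, 27, 70, 87, 97, 106, 147, 181, 190, 228, 245, 262] → cuts [5, 32, 75, 92, 102, 111, 152, 186, 195, 233, 250, 267]

All cut coordinates (distinct, sorted): [5, 24, 32, 57, 75, 83, 92, 102, 111, 130, 137, 152, 177, 186, 195, 204, 218, 233, 250, 260, 267]

Fragments:
  5→24: 19 bp
  24→32: 8 bp
  32→57: 25 bp
  57→75: 18 bp
  75→83: 8 bp
  83→92: 9 bp
  92→102: 10 bp
  102→111: 9 bp
  111→130: 19 bp
  130→137: 7 bp
  137→152: 15 bp
  152→177: 25 bp
  177→186: 9 bp
  186→195: 9 bp
  195→204: 9 bp
  204→218: 14 bp
  218→233: 15 bp
  233→250: 17 bp
  250→260: 10 bp
  260→267: 7 bp
  267→5 (wrap): 272-267+5 = 10 bp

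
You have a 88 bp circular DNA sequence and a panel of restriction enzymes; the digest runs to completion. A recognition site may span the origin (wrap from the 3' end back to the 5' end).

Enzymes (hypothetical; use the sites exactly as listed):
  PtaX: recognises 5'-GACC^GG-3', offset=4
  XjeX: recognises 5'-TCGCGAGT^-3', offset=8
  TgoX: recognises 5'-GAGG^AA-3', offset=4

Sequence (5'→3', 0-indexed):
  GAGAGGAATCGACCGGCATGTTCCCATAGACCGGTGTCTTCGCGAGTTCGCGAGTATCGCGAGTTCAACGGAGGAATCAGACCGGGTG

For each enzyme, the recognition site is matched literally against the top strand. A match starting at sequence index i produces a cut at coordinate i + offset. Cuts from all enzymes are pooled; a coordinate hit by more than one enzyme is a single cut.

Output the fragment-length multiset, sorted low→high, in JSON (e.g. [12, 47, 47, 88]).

[8,8,9,9,10,11,15,18]

Per-enzyme occurrences:
  PtaX (GACCGG, off=4): starts [10, 28, 79] → cuts [14, 32, 83]
  XjeX (TCGCGAGT, off=8): starts [39, 47, 56] → cuts [47, 55, 64]
  TgoX (GAGGAA, off=4): starts [2, 70] → cuts [6, 74]

Pooled cuts: [6, 14, 32, 47, 55, 64, 74, 83]

Fragments:
  6→14: 8 bp
  14→32: 18 bp
  32→47: 15 bp
  47→55: 8 bp
  55→64: 9 bp
  64→74: 10 bp
  74→83: 9 bp
  83→6 (wrap): 88-83+6 = 11 bp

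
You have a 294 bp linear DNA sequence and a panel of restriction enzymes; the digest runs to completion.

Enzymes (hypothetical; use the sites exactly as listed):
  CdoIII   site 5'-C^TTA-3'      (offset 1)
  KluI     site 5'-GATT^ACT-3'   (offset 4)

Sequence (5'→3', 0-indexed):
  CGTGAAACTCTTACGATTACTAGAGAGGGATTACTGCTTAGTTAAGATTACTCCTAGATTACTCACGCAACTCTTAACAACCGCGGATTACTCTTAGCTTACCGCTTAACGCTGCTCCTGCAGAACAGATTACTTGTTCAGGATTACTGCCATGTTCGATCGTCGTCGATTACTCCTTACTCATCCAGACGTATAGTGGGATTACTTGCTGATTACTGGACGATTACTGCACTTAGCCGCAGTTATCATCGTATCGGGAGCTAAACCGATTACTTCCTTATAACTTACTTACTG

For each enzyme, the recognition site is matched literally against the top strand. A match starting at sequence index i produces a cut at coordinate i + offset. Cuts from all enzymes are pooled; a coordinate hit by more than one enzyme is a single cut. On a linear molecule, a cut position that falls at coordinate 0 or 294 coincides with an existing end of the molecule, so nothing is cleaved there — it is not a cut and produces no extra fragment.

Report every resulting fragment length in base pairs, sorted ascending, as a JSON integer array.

[4,4,5,5,5,6,6,7,7,7,8,10,11,11,11,12,13,14,14,16,26,26,27,39]

Site scan:
  CdoIII CTTA/1: at [9, 36, 72, 92, 97, 104, 175, 231, 276, 283, 287] ⇒ [10, 37, 73, 93, 98, 105, 176, 232, 277, 284, 288]
  KluI GATTACT/4: at [14, 28, 45, 56, 85, 127, 141, 167, 199, 210, 221, 267] ⇒ [18, 32, 49, 60, 89, 131, 145, 171, 203, 214, 225, 271]

Pooled cuts: [10, 18, 32, 37, 49, 60, 73, 89, 93, 98, 105, 131, 145, 171, 176, 203, 214, 225, 232, 271, 277, 284, 288]

Fragment lengths:
  [0,10): 10 bp
  [10,18): 8 bp
  [18,32): 14 bp
  [32,37): 5 bp
  [37,49): 12 bp
  [49,60): 11 bp
  [60,73): 13 bp
  [73,89): 16 bp
  [89,93): 4 bp
  [93,98): 5 bp
  [98,105): 7 bp
  [105,131): 26 bp
  [131,145): 14 bp
  [145,171): 26 bp
  [171,176): 5 bp
  [176,203): 27 bp
  [203,214): 11 bp
  [214,225): 11 bp
  [225,232): 7 bp
  [232,271): 39 bp
  [271,277): 6 bp
  [277,284): 7 bp
  [284,288): 4 bp
  [288,294): 6 bp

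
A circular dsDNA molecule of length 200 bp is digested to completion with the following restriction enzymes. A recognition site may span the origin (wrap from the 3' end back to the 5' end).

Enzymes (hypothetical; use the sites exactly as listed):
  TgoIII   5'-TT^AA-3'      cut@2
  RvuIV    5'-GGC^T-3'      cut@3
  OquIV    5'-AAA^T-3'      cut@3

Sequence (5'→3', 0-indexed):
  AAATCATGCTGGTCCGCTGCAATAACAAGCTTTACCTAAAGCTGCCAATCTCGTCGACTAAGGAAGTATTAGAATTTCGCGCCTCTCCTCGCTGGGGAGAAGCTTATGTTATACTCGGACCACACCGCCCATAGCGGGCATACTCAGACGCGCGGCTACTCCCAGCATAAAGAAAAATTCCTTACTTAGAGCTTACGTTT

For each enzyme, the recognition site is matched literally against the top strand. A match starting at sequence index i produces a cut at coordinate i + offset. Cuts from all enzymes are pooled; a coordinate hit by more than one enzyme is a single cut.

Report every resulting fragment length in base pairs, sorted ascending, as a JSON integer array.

Scan for sites:
  TgoIII (TTAA, off=2): starts [198] → cuts [0]
  RvuIV (GGCT, off=3): starts [153] → cuts [156]
  OquIV (AAAT, off=3): starts [0, 174] → cuts [3, 177]

All cut coordinates (distinct, sorted): [0, 3, 156, 177]

Fragments:
  0→3: 3 bp
  3→156: 153 bp
  156→177: 21 bp
  177→0 (wrap): 200-177+0 = 23 bp

[3,21,23,153]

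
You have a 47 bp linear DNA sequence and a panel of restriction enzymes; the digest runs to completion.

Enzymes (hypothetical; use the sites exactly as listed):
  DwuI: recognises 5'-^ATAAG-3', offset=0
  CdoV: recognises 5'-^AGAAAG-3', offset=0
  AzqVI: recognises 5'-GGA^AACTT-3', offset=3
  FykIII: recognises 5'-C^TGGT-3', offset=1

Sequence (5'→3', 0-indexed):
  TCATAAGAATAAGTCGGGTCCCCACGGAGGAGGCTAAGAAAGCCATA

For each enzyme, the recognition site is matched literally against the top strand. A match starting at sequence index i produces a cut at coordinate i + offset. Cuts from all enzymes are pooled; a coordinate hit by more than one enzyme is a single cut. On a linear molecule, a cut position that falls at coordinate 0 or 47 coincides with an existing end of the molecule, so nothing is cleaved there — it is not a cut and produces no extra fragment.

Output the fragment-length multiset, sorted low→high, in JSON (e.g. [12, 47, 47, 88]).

Site scan:
  DwuI (ATAAG, off=0): starts [2, 8] → cuts [2, 8]
  CdoV (AGAAAG, off=0): starts [36] → cuts [36]
  AzqVI (GGAAACTT, off=3): no sites
  FykIII (CTGGT, off=1): no sites

Pooled cuts: [2, 8, 36]

Fragments:
  [0,2): 2 bp
  [2,8): 6 bp
  [8,36): 28 bp
  [36,47): 11 bp

[2,6,11,28]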